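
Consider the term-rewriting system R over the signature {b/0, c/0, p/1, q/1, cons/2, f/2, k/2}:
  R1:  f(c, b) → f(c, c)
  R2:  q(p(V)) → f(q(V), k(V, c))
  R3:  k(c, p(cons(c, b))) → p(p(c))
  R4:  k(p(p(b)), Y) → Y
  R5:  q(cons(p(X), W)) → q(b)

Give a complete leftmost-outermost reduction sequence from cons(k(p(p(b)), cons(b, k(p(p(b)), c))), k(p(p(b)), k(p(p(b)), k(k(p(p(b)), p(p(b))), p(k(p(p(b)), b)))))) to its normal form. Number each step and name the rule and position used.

1. cons(k(p(p(b)), cons(b, k(p(p(b)), c))), k(p(p(b)), k(p(p(b)), k(k(p(p(b)), p(p(b))), p(k(p(p(b)), b))))))  →  cons(cons(b, k(p(p(b)), c)), k(p(p(b)), k(p(p(b)), k(k(p(p(b)), p(p(b))), p(k(p(p(b)), b))))))   [R4 at 1]
2. cons(cons(b, k(p(p(b)), c)), k(p(p(b)), k(p(p(b)), k(k(p(p(b)), p(p(b))), p(k(p(p(b)), b))))))  →  cons(cons(b, c), k(p(p(b)), k(p(p(b)), k(k(p(p(b)), p(p(b))), p(k(p(p(b)), b))))))   [R4 at 1.2]
3. cons(cons(b, c), k(p(p(b)), k(p(p(b)), k(k(p(p(b)), p(p(b))), p(k(p(p(b)), b))))))  →  cons(cons(b, c), k(p(p(b)), k(k(p(p(b)), p(p(b))), p(k(p(p(b)), b)))))   [R4 at 2]
4. cons(cons(b, c), k(p(p(b)), k(k(p(p(b)), p(p(b))), p(k(p(p(b)), b)))))  →  cons(cons(b, c), k(k(p(p(b)), p(p(b))), p(k(p(p(b)), b))))   [R4 at 2]
5. cons(cons(b, c), k(k(p(p(b)), p(p(b))), p(k(p(p(b)), b))))  →  cons(cons(b, c), k(p(p(b)), p(k(p(p(b)), b))))   [R4 at 2.1]
6. cons(cons(b, c), k(p(p(b)), p(k(p(p(b)), b))))  →  cons(cons(b, c), p(k(p(p(b)), b)))   [R4 at 2]
7. cons(cons(b, c), p(k(p(p(b)), b)))  →  cons(cons(b, c), p(b))   [R4 at 2.1]

cons(cons(b, c), p(b))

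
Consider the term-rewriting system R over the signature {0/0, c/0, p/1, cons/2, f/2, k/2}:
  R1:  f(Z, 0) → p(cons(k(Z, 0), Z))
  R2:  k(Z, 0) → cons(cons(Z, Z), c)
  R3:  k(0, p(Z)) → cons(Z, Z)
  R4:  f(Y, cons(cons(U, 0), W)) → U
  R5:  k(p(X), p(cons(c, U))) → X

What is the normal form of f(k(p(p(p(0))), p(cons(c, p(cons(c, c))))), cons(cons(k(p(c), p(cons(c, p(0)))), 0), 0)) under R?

c

1. f(k(p(p(p(0))), p(cons(c, p(cons(c, c))))), cons(cons(k(p(c), p(cons(c, p(0)))), 0), 0))  →  k(p(c), p(cons(c, p(0))))   [R4 at ε]
2. k(p(c), p(cons(c, p(0))))  →  c   [R5 at ε]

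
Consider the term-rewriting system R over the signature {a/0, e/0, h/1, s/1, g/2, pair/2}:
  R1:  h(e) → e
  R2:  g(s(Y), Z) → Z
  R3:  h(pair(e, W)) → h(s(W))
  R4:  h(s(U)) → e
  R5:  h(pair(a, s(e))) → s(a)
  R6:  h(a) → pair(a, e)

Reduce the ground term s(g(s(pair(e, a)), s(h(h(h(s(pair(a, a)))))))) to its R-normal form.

s(s(e))

1. s(g(s(pair(e, a)), s(h(h(h(s(pair(a, a))))))))  →  s(s(h(h(h(s(pair(a, a)))))))   [R2 at 1]
2. s(s(h(h(h(s(pair(a, a)))))))  →  s(s(h(h(e))))   [R4 at 1.1.1.1]
3. s(s(h(h(e))))  →  s(s(h(e)))   [R1 at 1.1.1]
4. s(s(h(e)))  →  s(s(e))   [R1 at 1.1]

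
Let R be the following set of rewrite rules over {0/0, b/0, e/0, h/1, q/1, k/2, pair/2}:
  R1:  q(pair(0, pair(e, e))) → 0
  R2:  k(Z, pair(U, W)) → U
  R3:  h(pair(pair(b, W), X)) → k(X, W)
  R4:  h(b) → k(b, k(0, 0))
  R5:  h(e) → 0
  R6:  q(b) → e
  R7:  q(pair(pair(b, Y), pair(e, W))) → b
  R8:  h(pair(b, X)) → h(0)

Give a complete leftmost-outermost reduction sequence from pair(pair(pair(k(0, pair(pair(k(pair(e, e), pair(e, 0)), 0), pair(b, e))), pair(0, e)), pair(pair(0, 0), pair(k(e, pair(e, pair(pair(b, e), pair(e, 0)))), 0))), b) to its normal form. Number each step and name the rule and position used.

pair(pair(pair(pair(e, 0), pair(0, e)), pair(pair(0, 0), pair(e, 0))), b)

1. pair(pair(pair(k(0, pair(pair(k(pair(e, e), pair(e, 0)), 0), pair(b, e))), pair(0, e)), pair(pair(0, 0), pair(k(e, pair(e, pair(pair(b, e), pair(e, 0)))), 0))), b)  →  pair(pair(pair(pair(k(pair(e, e), pair(e, 0)), 0), pair(0, e)), pair(pair(0, 0), pair(k(e, pair(e, pair(pair(b, e), pair(e, 0)))), 0))), b)   [R2 at 1.1.1]
2. pair(pair(pair(pair(k(pair(e, e), pair(e, 0)), 0), pair(0, e)), pair(pair(0, 0), pair(k(e, pair(e, pair(pair(b, e), pair(e, 0)))), 0))), b)  →  pair(pair(pair(pair(e, 0), pair(0, e)), pair(pair(0, 0), pair(k(e, pair(e, pair(pair(b, e), pair(e, 0)))), 0))), b)   [R2 at 1.1.1.1]
3. pair(pair(pair(pair(e, 0), pair(0, e)), pair(pair(0, 0), pair(k(e, pair(e, pair(pair(b, e), pair(e, 0)))), 0))), b)  →  pair(pair(pair(pair(e, 0), pair(0, e)), pair(pair(0, 0), pair(e, 0))), b)   [R2 at 1.2.2.1]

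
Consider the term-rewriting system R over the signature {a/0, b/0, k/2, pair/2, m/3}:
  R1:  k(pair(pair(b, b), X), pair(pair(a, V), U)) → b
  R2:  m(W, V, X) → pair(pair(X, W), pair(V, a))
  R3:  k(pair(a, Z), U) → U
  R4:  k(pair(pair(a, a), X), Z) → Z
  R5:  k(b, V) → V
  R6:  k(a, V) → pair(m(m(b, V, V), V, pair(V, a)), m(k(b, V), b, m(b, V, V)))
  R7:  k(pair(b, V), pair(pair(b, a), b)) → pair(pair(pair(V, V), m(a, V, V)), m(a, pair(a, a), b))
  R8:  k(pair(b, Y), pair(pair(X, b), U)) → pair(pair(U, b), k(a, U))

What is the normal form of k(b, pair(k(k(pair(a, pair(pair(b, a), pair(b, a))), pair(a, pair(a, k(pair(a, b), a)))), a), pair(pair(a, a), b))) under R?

pair(a, pair(pair(a, a), b))

1. k(b, pair(k(k(pair(a, pair(pair(b, a), pair(b, a))), pair(a, pair(a, k(pair(a, b), a)))), a), pair(pair(a, a), b)))  →  pair(k(k(pair(a, pair(pair(b, a), pair(b, a))), pair(a, pair(a, k(pair(a, b), a)))), a), pair(pair(a, a), b))   [R5 at ε]
2. pair(k(k(pair(a, pair(pair(b, a), pair(b, a))), pair(a, pair(a, k(pair(a, b), a)))), a), pair(pair(a, a), b))  →  pair(k(pair(a, pair(a, k(pair(a, b), a))), a), pair(pair(a, a), b))   [R3 at 1.1]
3. pair(k(pair(a, pair(a, k(pair(a, b), a))), a), pair(pair(a, a), b))  →  pair(a, pair(pair(a, a), b))   [R3 at 1]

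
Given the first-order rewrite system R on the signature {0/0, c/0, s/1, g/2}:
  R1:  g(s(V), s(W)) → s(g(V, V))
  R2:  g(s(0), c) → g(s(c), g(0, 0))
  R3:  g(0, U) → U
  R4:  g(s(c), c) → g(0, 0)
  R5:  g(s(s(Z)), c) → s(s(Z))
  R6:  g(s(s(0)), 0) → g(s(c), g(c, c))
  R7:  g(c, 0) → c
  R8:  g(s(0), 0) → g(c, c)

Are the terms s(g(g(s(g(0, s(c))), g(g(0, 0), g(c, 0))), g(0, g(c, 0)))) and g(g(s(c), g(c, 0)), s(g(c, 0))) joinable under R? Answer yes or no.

Reduce t₁ = s(g(g(s(g(0, s(c))), g(g(0, 0), g(c, 0))), g(0, g(c, 0)))):
1. s(g(g(s(g(0, s(c))), g(g(0, 0), g(c, 0))), g(0, g(c, 0))))  →  s(g(g(s(s(c)), g(g(0, 0), g(c, 0))), g(0, g(c, 0))))   [R3 at 1.1.1.1]
2. s(g(g(s(s(c)), g(g(0, 0), g(c, 0))), g(0, g(c, 0))))  →  s(g(g(s(s(c)), g(0, g(c, 0))), g(0, g(c, 0))))   [R3 at 1.1.2.1]
3. s(g(g(s(s(c)), g(0, g(c, 0))), g(0, g(c, 0))))  →  s(g(g(s(s(c)), g(c, 0)), g(0, g(c, 0))))   [R3 at 1.1.2]
4. s(g(g(s(s(c)), g(c, 0)), g(0, g(c, 0))))  →  s(g(g(s(s(c)), c), g(0, g(c, 0))))   [R7 at 1.1.2]
5. s(g(g(s(s(c)), c), g(0, g(c, 0))))  →  s(g(s(s(c)), g(0, g(c, 0))))   [R5 at 1.1]
6. s(g(s(s(c)), g(0, g(c, 0))))  →  s(g(s(s(c)), g(c, 0)))   [R3 at 1.2]
7. s(g(s(s(c)), g(c, 0)))  →  s(g(s(s(c)), c))   [R7 at 1.2]
8. s(g(s(s(c)), c))  →  s(s(s(c)))   [R5 at 1]

Reduce t₂ = g(g(s(c), g(c, 0)), s(g(c, 0))):
1. g(g(s(c), g(c, 0)), s(g(c, 0)))  →  g(g(s(c), c), s(g(c, 0)))   [R7 at 1.2]
2. g(g(s(c), c), s(g(c, 0)))  →  g(g(0, 0), s(g(c, 0)))   [R4 at 1]
3. g(g(0, 0), s(g(c, 0)))  →  g(0, s(g(c, 0)))   [R3 at 1]
4. g(0, s(g(c, 0)))  →  s(g(c, 0))   [R3 at ε]
5. s(g(c, 0))  →  s(c)   [R7 at 1]

no — NF(t₁) = s(s(s(c))), NF(t₂) = s(c)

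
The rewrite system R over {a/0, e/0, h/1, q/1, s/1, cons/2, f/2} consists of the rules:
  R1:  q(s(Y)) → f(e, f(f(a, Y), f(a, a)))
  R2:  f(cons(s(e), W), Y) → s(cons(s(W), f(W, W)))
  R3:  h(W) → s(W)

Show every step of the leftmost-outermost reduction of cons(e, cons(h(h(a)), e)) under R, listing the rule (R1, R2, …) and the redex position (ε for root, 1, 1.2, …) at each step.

cons(e, cons(s(s(a)), e))

1. cons(e, cons(h(h(a)), e))  →  cons(e, cons(s(h(a)), e))   [R3 at 2.1]
2. cons(e, cons(s(h(a)), e))  →  cons(e, cons(s(s(a)), e))   [R3 at 2.1.1]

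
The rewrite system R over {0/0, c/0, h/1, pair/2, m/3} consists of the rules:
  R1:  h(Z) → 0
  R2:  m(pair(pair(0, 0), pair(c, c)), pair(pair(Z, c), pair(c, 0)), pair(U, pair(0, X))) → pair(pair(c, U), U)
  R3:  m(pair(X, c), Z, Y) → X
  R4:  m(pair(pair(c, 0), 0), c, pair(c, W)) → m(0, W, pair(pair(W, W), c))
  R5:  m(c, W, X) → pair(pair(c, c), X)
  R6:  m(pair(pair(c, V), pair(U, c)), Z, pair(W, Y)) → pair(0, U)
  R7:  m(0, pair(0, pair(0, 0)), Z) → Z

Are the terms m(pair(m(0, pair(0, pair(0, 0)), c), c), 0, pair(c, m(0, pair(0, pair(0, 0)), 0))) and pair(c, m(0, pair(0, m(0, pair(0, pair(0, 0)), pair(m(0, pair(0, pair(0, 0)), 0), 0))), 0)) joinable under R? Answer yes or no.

Reduce t₁ = m(pair(m(0, pair(0, pair(0, 0)), c), c), 0, pair(c, m(0, pair(0, pair(0, 0)), 0))):
1. m(pair(m(0, pair(0, pair(0, 0)), c), c), 0, pair(c, m(0, pair(0, pair(0, 0)), 0)))  →  m(0, pair(0, pair(0, 0)), c)   [R3 at ε]
2. m(0, pair(0, pair(0, 0)), c)  →  c   [R7 at ε]

Reduce t₂ = pair(c, m(0, pair(0, m(0, pair(0, pair(0, 0)), pair(m(0, pair(0, pair(0, 0)), 0), 0))), 0)):
1. pair(c, m(0, pair(0, m(0, pair(0, pair(0, 0)), pair(m(0, pair(0, pair(0, 0)), 0), 0))), 0))  →  pair(c, m(0, pair(0, pair(m(0, pair(0, pair(0, 0)), 0), 0)), 0))   [R7 at 2.2.2]
2. pair(c, m(0, pair(0, pair(m(0, pair(0, pair(0, 0)), 0), 0)), 0))  →  pair(c, m(0, pair(0, pair(0, 0)), 0))   [R7 at 2.2.2.1]
3. pair(c, m(0, pair(0, pair(0, 0)), 0))  →  pair(c, 0)   [R7 at 2]

no — NF(t₁) = c, NF(t₂) = pair(c, 0)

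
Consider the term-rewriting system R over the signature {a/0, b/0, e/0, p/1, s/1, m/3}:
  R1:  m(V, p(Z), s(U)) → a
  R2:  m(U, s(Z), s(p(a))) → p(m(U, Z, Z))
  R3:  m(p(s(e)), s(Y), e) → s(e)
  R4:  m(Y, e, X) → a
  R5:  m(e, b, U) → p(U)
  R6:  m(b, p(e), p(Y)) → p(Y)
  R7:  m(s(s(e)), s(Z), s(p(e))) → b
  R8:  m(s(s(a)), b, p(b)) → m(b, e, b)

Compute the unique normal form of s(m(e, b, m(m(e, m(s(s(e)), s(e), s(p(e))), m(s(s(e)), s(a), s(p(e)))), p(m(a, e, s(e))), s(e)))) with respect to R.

1. s(m(e, b, m(m(e, m(s(s(e)), s(e), s(p(e))), m(s(s(e)), s(a), s(p(e)))), p(m(a, e, s(e))), s(e))))  →  s(p(m(m(e, m(s(s(e)), s(e), s(p(e))), m(s(s(e)), s(a), s(p(e)))), p(m(a, e, s(e))), s(e))))   [R5 at 1]
2. s(p(m(m(e, m(s(s(e)), s(e), s(p(e))), m(s(s(e)), s(a), s(p(e)))), p(m(a, e, s(e))), s(e))))  →  s(p(a))   [R1 at 1.1]

s(p(a))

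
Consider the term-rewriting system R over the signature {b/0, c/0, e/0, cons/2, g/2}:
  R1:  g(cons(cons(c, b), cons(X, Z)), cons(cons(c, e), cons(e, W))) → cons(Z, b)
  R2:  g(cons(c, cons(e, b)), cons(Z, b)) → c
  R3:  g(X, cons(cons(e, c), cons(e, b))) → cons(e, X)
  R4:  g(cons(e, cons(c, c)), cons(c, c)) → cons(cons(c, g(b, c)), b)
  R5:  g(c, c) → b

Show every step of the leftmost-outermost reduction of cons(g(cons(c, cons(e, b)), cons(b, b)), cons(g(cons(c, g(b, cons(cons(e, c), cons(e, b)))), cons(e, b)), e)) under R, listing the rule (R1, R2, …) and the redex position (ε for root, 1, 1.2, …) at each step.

cons(c, cons(c, e))

1. cons(g(cons(c, cons(e, b)), cons(b, b)), cons(g(cons(c, g(b, cons(cons(e, c), cons(e, b)))), cons(e, b)), e))  →  cons(c, cons(g(cons(c, g(b, cons(cons(e, c), cons(e, b)))), cons(e, b)), e))   [R2 at 1]
2. cons(c, cons(g(cons(c, g(b, cons(cons(e, c), cons(e, b)))), cons(e, b)), e))  →  cons(c, cons(g(cons(c, cons(e, b)), cons(e, b)), e))   [R3 at 2.1.1.2]
3. cons(c, cons(g(cons(c, cons(e, b)), cons(e, b)), e))  →  cons(c, cons(c, e))   [R2 at 2.1]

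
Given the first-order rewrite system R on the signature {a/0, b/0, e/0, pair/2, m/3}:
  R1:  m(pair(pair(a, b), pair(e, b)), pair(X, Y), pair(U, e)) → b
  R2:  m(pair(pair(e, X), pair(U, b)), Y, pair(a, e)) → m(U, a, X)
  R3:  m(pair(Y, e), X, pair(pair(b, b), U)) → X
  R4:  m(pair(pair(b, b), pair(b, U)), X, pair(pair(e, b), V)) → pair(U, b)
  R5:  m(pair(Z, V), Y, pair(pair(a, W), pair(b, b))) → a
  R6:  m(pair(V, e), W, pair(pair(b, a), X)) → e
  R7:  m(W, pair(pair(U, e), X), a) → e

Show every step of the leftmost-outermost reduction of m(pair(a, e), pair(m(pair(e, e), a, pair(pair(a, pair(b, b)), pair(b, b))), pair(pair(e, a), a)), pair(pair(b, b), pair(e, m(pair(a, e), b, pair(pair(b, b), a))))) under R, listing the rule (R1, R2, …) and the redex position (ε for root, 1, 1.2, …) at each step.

pair(a, pair(pair(e, a), a))

1. m(pair(a, e), pair(m(pair(e, e), a, pair(pair(a, pair(b, b)), pair(b, b))), pair(pair(e, a), a)), pair(pair(b, b), pair(e, m(pair(a, e), b, pair(pair(b, b), a)))))  →  pair(m(pair(e, e), a, pair(pair(a, pair(b, b)), pair(b, b))), pair(pair(e, a), a))   [R3 at ε]
2. pair(m(pair(e, e), a, pair(pair(a, pair(b, b)), pair(b, b))), pair(pair(e, a), a))  →  pair(a, pair(pair(e, a), a))   [R5 at 1]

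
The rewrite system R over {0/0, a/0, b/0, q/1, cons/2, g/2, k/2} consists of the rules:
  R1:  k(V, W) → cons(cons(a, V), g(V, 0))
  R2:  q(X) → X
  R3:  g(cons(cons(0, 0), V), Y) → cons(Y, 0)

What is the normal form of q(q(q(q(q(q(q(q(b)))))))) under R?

b

1. q(q(q(q(q(q(q(q(b))))))))  →  q(q(q(q(q(q(q(b)))))))   [R2 at ε]
2. q(q(q(q(q(q(q(b)))))))  →  q(q(q(q(q(q(b))))))   [R2 at ε]
3. q(q(q(q(q(q(b))))))  →  q(q(q(q(q(b)))))   [R2 at ε]
4. q(q(q(q(q(b)))))  →  q(q(q(q(b))))   [R2 at ε]
5. q(q(q(q(b))))  →  q(q(q(b)))   [R2 at ε]
6. q(q(q(b)))  →  q(q(b))   [R2 at ε]
7. q(q(b))  →  q(b)   [R2 at ε]
8. q(b)  →  b   [R2 at ε]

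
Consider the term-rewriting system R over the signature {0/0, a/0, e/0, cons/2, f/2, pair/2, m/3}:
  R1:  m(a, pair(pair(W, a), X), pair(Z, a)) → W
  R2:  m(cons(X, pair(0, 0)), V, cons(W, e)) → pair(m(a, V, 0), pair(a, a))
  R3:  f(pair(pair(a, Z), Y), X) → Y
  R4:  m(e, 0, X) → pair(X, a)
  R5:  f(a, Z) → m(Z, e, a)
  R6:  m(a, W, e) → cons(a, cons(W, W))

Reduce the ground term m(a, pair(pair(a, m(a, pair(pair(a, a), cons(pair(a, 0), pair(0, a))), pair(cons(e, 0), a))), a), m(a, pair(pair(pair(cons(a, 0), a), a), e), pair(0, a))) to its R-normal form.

a

1. m(a, pair(pair(a, m(a, pair(pair(a, a), cons(pair(a, 0), pair(0, a))), pair(cons(e, 0), a))), a), m(a, pair(pair(pair(cons(a, 0), a), a), e), pair(0, a)))  →  m(a, pair(pair(a, a), a), m(a, pair(pair(pair(cons(a, 0), a), a), e), pair(0, a)))   [R1 at 2.1.2]
2. m(a, pair(pair(a, a), a), m(a, pair(pair(pair(cons(a, 0), a), a), e), pair(0, a)))  →  m(a, pair(pair(a, a), a), pair(cons(a, 0), a))   [R1 at 3]
3. m(a, pair(pair(a, a), a), pair(cons(a, 0), a))  →  a   [R1 at ε]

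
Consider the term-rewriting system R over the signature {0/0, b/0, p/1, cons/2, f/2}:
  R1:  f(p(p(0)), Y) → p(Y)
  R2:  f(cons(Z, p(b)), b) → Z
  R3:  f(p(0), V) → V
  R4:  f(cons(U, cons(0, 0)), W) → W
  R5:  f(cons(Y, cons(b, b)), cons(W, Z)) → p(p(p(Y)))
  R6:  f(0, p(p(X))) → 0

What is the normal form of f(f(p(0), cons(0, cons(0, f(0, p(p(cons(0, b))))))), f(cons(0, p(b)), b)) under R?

1. f(f(p(0), cons(0, cons(0, f(0, p(p(cons(0, b))))))), f(cons(0, p(b)), b))  →  f(cons(0, cons(0, f(0, p(p(cons(0, b)))))), f(cons(0, p(b)), b))   [R3 at 1]
2. f(cons(0, cons(0, f(0, p(p(cons(0, b)))))), f(cons(0, p(b)), b))  →  f(cons(0, cons(0, 0)), f(cons(0, p(b)), b))   [R6 at 1.2.2]
3. f(cons(0, cons(0, 0)), f(cons(0, p(b)), b))  →  f(cons(0, p(b)), b)   [R4 at ε]
4. f(cons(0, p(b)), b)  →  0   [R2 at ε]

0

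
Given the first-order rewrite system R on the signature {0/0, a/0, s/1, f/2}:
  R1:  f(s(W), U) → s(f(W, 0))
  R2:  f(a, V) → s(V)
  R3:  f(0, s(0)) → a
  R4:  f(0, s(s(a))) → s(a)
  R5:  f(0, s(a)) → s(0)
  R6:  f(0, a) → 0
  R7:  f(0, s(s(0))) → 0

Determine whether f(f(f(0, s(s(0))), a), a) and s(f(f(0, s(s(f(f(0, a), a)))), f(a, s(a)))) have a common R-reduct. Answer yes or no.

no — NF(t₁) = 0, NF(t₂) = s(s(a))

Reduce t₁ = f(f(f(0, s(s(0))), a), a):
1. f(f(f(0, s(s(0))), a), a)  →  f(f(0, a), a)   [R7 at 1.1]
2. f(f(0, a), a)  →  f(0, a)   [R6 at 1]
3. f(0, a)  →  0   [R6 at ε]

Reduce t₂ = s(f(f(0, s(s(f(f(0, a), a)))), f(a, s(a)))):
1. s(f(f(0, s(s(f(f(0, a), a)))), f(a, s(a))))  →  s(f(f(0, s(s(f(0, a)))), f(a, s(a))))   [R6 at 1.1.2.1.1.1]
2. s(f(f(0, s(s(f(0, a)))), f(a, s(a))))  →  s(f(f(0, s(s(0))), f(a, s(a))))   [R6 at 1.1.2.1.1]
3. s(f(f(0, s(s(0))), f(a, s(a))))  →  s(f(0, f(a, s(a))))   [R7 at 1.1]
4. s(f(0, f(a, s(a))))  →  s(f(0, s(s(a))))   [R2 at 1.2]
5. s(f(0, s(s(a))))  →  s(s(a))   [R4 at 1]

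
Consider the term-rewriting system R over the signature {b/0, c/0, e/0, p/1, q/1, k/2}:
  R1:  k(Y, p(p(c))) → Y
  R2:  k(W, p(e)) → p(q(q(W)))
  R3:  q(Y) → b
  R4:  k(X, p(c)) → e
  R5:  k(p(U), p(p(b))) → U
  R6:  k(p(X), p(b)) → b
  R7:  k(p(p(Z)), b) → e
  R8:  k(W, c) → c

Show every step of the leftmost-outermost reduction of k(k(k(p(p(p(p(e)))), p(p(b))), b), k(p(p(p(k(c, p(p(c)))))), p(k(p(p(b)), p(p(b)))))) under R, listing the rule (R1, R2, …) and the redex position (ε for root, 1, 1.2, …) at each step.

e

1. k(k(k(p(p(p(p(e)))), p(p(b))), b), k(p(p(p(k(c, p(p(c)))))), p(k(p(p(b)), p(p(b))))))  →  k(k(p(p(p(e))), b), k(p(p(p(k(c, p(p(c)))))), p(k(p(p(b)), p(p(b))))))   [R5 at 1.1]
2. k(k(p(p(p(e))), b), k(p(p(p(k(c, p(p(c)))))), p(k(p(p(b)), p(p(b))))))  →  k(e, k(p(p(p(k(c, p(p(c)))))), p(k(p(p(b)), p(p(b))))))   [R7 at 1]
3. k(e, k(p(p(p(k(c, p(p(c)))))), p(k(p(p(b)), p(p(b))))))  →  k(e, k(p(p(p(c))), p(k(p(p(b)), p(p(b))))))   [R1 at 2.1.1.1.1]
4. k(e, k(p(p(p(c))), p(k(p(p(b)), p(p(b))))))  →  k(e, k(p(p(p(c))), p(p(b))))   [R5 at 2.2.1]
5. k(e, k(p(p(p(c))), p(p(b))))  →  k(e, p(p(c)))   [R5 at 2]
6. k(e, p(p(c)))  →  e   [R1 at ε]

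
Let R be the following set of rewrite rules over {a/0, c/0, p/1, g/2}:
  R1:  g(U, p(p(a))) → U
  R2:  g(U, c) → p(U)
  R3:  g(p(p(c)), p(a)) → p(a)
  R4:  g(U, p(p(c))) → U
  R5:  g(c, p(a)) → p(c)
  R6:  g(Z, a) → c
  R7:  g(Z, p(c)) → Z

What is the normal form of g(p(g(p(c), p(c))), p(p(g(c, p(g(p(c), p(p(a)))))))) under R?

p(p(c))

1. g(p(g(p(c), p(c))), p(p(g(c, p(g(p(c), p(p(a))))))))  →  g(p(p(c)), p(p(g(c, p(g(p(c), p(p(a))))))))   [R7 at 1.1]
2. g(p(p(c)), p(p(g(c, p(g(p(c), p(p(a))))))))  →  g(p(p(c)), p(p(g(c, p(p(c))))))   [R1 at 2.1.1.2.1]
3. g(p(p(c)), p(p(g(c, p(p(c))))))  →  g(p(p(c)), p(p(c)))   [R4 at 2.1.1]
4. g(p(p(c)), p(p(c)))  →  p(p(c))   [R4 at ε]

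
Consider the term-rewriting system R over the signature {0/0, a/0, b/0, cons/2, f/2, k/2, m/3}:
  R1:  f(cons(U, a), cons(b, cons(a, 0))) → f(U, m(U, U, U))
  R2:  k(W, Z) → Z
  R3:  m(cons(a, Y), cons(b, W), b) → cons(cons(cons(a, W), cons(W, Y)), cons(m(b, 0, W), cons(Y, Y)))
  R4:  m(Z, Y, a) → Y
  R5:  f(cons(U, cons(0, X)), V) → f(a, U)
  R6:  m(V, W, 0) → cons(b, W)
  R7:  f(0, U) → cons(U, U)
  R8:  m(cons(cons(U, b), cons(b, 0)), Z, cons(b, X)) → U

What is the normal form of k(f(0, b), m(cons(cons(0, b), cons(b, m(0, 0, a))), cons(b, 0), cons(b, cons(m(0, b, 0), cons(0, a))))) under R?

1. k(f(0, b), m(cons(cons(0, b), cons(b, m(0, 0, a))), cons(b, 0), cons(b, cons(m(0, b, 0), cons(0, a)))))  →  m(cons(cons(0, b), cons(b, m(0, 0, a))), cons(b, 0), cons(b, cons(m(0, b, 0), cons(0, a))))   [R2 at ε]
2. m(cons(cons(0, b), cons(b, m(0, 0, a))), cons(b, 0), cons(b, cons(m(0, b, 0), cons(0, a))))  →  m(cons(cons(0, b), cons(b, 0)), cons(b, 0), cons(b, cons(m(0, b, 0), cons(0, a))))   [R4 at 1.2.2]
3. m(cons(cons(0, b), cons(b, 0)), cons(b, 0), cons(b, cons(m(0, b, 0), cons(0, a))))  →  0   [R8 at ε]

0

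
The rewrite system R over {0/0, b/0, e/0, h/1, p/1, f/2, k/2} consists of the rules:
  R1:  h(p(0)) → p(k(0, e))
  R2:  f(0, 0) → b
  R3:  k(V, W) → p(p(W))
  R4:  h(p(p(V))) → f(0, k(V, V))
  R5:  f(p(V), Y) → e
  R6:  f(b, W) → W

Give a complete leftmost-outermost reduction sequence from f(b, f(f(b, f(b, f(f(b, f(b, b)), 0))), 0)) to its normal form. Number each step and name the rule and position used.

b

1. f(b, f(f(b, f(b, f(f(b, f(b, b)), 0))), 0))  →  f(f(b, f(b, f(f(b, f(b, b)), 0))), 0)   [R6 at ε]
2. f(f(b, f(b, f(f(b, f(b, b)), 0))), 0)  →  f(f(b, f(f(b, f(b, b)), 0)), 0)   [R6 at 1]
3. f(f(b, f(f(b, f(b, b)), 0)), 0)  →  f(f(f(b, f(b, b)), 0), 0)   [R6 at 1]
4. f(f(f(b, f(b, b)), 0), 0)  →  f(f(f(b, b), 0), 0)   [R6 at 1.1]
5. f(f(f(b, b), 0), 0)  →  f(f(b, 0), 0)   [R6 at 1.1]
6. f(f(b, 0), 0)  →  f(0, 0)   [R6 at 1]
7. f(0, 0)  →  b   [R2 at ε]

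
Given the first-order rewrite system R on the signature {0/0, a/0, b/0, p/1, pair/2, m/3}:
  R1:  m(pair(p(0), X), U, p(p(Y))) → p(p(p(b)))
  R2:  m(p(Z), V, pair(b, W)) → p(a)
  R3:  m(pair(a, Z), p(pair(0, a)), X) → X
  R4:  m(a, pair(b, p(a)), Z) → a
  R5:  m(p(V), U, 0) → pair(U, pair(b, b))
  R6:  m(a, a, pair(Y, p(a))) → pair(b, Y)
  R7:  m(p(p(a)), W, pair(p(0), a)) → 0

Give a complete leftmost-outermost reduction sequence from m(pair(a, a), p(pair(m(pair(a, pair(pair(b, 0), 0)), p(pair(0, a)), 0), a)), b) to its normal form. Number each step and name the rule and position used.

b

1. m(pair(a, a), p(pair(m(pair(a, pair(pair(b, 0), 0)), p(pair(0, a)), 0), a)), b)  →  m(pair(a, a), p(pair(0, a)), b)   [R3 at 2.1.1]
2. m(pair(a, a), p(pair(0, a)), b)  →  b   [R3 at ε]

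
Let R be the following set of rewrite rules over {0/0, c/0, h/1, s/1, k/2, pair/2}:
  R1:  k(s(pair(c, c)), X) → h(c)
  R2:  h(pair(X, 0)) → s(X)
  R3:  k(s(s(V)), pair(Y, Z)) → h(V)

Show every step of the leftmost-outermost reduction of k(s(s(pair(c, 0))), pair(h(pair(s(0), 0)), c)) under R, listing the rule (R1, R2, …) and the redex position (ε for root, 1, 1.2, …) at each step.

s(c)

1. k(s(s(pair(c, 0))), pair(h(pair(s(0), 0)), c))  →  h(pair(c, 0))   [R3 at ε]
2. h(pair(c, 0))  →  s(c)   [R2 at ε]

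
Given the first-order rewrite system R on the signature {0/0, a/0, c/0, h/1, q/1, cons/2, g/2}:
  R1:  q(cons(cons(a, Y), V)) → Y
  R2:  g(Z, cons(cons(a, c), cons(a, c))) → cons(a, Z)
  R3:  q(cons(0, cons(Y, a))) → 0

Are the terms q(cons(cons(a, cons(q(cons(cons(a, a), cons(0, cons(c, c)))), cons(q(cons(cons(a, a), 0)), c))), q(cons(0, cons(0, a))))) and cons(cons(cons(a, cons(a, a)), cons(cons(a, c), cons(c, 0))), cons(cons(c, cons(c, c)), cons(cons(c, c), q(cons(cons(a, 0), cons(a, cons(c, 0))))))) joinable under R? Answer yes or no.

no — NF(t₁) = cons(a, cons(a, c)), NF(t₂) = cons(cons(cons(a, cons(a, a)), cons(cons(a, c), cons(c, 0))), cons(cons(c, cons(c, c)), cons(cons(c, c), 0)))

Reduce t₁ = q(cons(cons(a, cons(q(cons(cons(a, a), cons(0, cons(c, c)))), cons(q(cons(cons(a, a), 0)), c))), q(cons(0, cons(0, a))))):
1. q(cons(cons(a, cons(q(cons(cons(a, a), cons(0, cons(c, c)))), cons(q(cons(cons(a, a), 0)), c))), q(cons(0, cons(0, a)))))  →  cons(q(cons(cons(a, a), cons(0, cons(c, c)))), cons(q(cons(cons(a, a), 0)), c))   [R1 at ε]
2. cons(q(cons(cons(a, a), cons(0, cons(c, c)))), cons(q(cons(cons(a, a), 0)), c))  →  cons(a, cons(q(cons(cons(a, a), 0)), c))   [R1 at 1]
3. cons(a, cons(q(cons(cons(a, a), 0)), c))  →  cons(a, cons(a, c))   [R1 at 2.1]

Reduce t₂ = cons(cons(cons(a, cons(a, a)), cons(cons(a, c), cons(c, 0))), cons(cons(c, cons(c, c)), cons(cons(c, c), q(cons(cons(a, 0), cons(a, cons(c, 0))))))):
1. cons(cons(cons(a, cons(a, a)), cons(cons(a, c), cons(c, 0))), cons(cons(c, cons(c, c)), cons(cons(c, c), q(cons(cons(a, 0), cons(a, cons(c, 0)))))))  →  cons(cons(cons(a, cons(a, a)), cons(cons(a, c), cons(c, 0))), cons(cons(c, cons(c, c)), cons(cons(c, c), 0)))   [R1 at 2.2.2]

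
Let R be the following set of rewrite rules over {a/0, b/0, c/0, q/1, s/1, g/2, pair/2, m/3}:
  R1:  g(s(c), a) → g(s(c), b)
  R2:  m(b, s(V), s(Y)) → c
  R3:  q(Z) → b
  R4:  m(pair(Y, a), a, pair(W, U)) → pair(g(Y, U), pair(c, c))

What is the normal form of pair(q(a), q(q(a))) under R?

pair(b, b)

1. pair(q(a), q(q(a)))  →  pair(b, q(q(a)))   [R3 at 1]
2. pair(b, q(q(a)))  →  pair(b, b)   [R3 at 2]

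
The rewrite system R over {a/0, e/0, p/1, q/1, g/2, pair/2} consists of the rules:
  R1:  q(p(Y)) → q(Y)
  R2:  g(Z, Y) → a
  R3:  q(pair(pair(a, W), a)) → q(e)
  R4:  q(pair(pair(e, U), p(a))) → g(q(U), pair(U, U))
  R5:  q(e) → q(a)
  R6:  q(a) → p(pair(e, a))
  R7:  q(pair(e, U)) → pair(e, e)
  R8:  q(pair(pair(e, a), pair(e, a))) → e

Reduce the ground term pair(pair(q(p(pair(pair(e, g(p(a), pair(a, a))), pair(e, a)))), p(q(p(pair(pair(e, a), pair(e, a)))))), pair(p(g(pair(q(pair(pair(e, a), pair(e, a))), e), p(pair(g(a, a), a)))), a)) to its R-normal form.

pair(pair(e, p(e)), pair(p(a), a))

1. pair(pair(q(p(pair(pair(e, g(p(a), pair(a, a))), pair(e, a)))), p(q(p(pair(pair(e, a), pair(e, a)))))), pair(p(g(pair(q(pair(pair(e, a), pair(e, a))), e), p(pair(g(a, a), a)))), a))  →  pair(pair(q(pair(pair(e, g(p(a), pair(a, a))), pair(e, a))), p(q(p(pair(pair(e, a), pair(e, a)))))), pair(p(g(pair(q(pair(pair(e, a), pair(e, a))), e), p(pair(g(a, a), a)))), a))   [R1 at 1.1]
2. pair(pair(q(pair(pair(e, g(p(a), pair(a, a))), pair(e, a))), p(q(p(pair(pair(e, a), pair(e, a)))))), pair(p(g(pair(q(pair(pair(e, a), pair(e, a))), e), p(pair(g(a, a), a)))), a))  →  pair(pair(q(pair(pair(e, a), pair(e, a))), p(q(p(pair(pair(e, a), pair(e, a)))))), pair(p(g(pair(q(pair(pair(e, a), pair(e, a))), e), p(pair(g(a, a), a)))), a))   [R2 at 1.1.1.1.2]
3. pair(pair(q(pair(pair(e, a), pair(e, a))), p(q(p(pair(pair(e, a), pair(e, a)))))), pair(p(g(pair(q(pair(pair(e, a), pair(e, a))), e), p(pair(g(a, a), a)))), a))  →  pair(pair(e, p(q(p(pair(pair(e, a), pair(e, a)))))), pair(p(g(pair(q(pair(pair(e, a), pair(e, a))), e), p(pair(g(a, a), a)))), a))   [R8 at 1.1]
4. pair(pair(e, p(q(p(pair(pair(e, a), pair(e, a)))))), pair(p(g(pair(q(pair(pair(e, a), pair(e, a))), e), p(pair(g(a, a), a)))), a))  →  pair(pair(e, p(q(pair(pair(e, a), pair(e, a))))), pair(p(g(pair(q(pair(pair(e, a), pair(e, a))), e), p(pair(g(a, a), a)))), a))   [R1 at 1.2.1]
5. pair(pair(e, p(q(pair(pair(e, a), pair(e, a))))), pair(p(g(pair(q(pair(pair(e, a), pair(e, a))), e), p(pair(g(a, a), a)))), a))  →  pair(pair(e, p(e)), pair(p(g(pair(q(pair(pair(e, a), pair(e, a))), e), p(pair(g(a, a), a)))), a))   [R8 at 1.2.1]
6. pair(pair(e, p(e)), pair(p(g(pair(q(pair(pair(e, a), pair(e, a))), e), p(pair(g(a, a), a)))), a))  →  pair(pair(e, p(e)), pair(p(a), a))   [R2 at 2.1.1]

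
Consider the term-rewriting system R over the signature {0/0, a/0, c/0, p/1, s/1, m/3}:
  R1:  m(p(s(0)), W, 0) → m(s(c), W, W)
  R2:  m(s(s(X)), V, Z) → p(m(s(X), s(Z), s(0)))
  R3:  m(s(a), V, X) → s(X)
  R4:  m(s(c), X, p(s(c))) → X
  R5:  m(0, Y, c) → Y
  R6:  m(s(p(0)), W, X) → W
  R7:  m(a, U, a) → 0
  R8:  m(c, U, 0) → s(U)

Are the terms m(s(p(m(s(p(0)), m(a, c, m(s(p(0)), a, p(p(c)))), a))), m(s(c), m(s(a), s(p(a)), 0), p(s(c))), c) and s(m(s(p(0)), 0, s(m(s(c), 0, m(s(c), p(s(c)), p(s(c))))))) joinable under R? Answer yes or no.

Reduce t₁ = m(s(p(m(s(p(0)), m(a, c, m(s(p(0)), a, p(p(c)))), a))), m(s(c), m(s(a), s(p(a)), 0), p(s(c))), c):
1. m(s(p(m(s(p(0)), m(a, c, m(s(p(0)), a, p(p(c)))), a))), m(s(c), m(s(a), s(p(a)), 0), p(s(c))), c)  →  m(s(p(m(a, c, m(s(p(0)), a, p(p(c)))))), m(s(c), m(s(a), s(p(a)), 0), p(s(c))), c)   [R6 at 1.1.1]
2. m(s(p(m(a, c, m(s(p(0)), a, p(p(c)))))), m(s(c), m(s(a), s(p(a)), 0), p(s(c))), c)  →  m(s(p(m(a, c, a))), m(s(c), m(s(a), s(p(a)), 0), p(s(c))), c)   [R6 at 1.1.1.3]
3. m(s(p(m(a, c, a))), m(s(c), m(s(a), s(p(a)), 0), p(s(c))), c)  →  m(s(p(0)), m(s(c), m(s(a), s(p(a)), 0), p(s(c))), c)   [R7 at 1.1.1]
4. m(s(p(0)), m(s(c), m(s(a), s(p(a)), 0), p(s(c))), c)  →  m(s(c), m(s(a), s(p(a)), 0), p(s(c)))   [R6 at ε]
5. m(s(c), m(s(a), s(p(a)), 0), p(s(c)))  →  m(s(a), s(p(a)), 0)   [R4 at ε]
6. m(s(a), s(p(a)), 0)  →  s(0)   [R3 at ε]

Reduce t₂ = s(m(s(p(0)), 0, s(m(s(c), 0, m(s(c), p(s(c)), p(s(c))))))):
1. s(m(s(p(0)), 0, s(m(s(c), 0, m(s(c), p(s(c)), p(s(c)))))))  →  s(0)   [R6 at 1]

yes — NF(t₁) = s(0), NF(t₂) = s(0)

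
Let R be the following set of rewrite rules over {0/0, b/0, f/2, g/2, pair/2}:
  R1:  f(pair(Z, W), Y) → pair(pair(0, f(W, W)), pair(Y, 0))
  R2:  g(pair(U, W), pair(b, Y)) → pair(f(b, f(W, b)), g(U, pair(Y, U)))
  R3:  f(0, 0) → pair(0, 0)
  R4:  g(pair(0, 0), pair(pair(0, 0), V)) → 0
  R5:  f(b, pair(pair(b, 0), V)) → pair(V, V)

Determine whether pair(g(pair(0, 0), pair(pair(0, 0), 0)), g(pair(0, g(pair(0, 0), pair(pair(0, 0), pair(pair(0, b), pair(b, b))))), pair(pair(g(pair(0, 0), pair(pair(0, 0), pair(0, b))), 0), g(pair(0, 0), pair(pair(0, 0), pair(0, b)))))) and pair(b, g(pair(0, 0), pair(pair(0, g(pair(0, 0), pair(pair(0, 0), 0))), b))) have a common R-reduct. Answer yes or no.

Reduce t₁ = pair(g(pair(0, 0), pair(pair(0, 0), 0)), g(pair(0, g(pair(0, 0), pair(pair(0, 0), pair(pair(0, b), pair(b, b))))), pair(pair(g(pair(0, 0), pair(pair(0, 0), pair(0, b))), 0), g(pair(0, 0), pair(pair(0, 0), pair(0, b)))))):
1. pair(g(pair(0, 0), pair(pair(0, 0), 0)), g(pair(0, g(pair(0, 0), pair(pair(0, 0), pair(pair(0, b), pair(b, b))))), pair(pair(g(pair(0, 0), pair(pair(0, 0), pair(0, b))), 0), g(pair(0, 0), pair(pair(0, 0), pair(0, b))))))  →  pair(0, g(pair(0, g(pair(0, 0), pair(pair(0, 0), pair(pair(0, b), pair(b, b))))), pair(pair(g(pair(0, 0), pair(pair(0, 0), pair(0, b))), 0), g(pair(0, 0), pair(pair(0, 0), pair(0, b))))))   [R4 at 1]
2. pair(0, g(pair(0, g(pair(0, 0), pair(pair(0, 0), pair(pair(0, b), pair(b, b))))), pair(pair(g(pair(0, 0), pair(pair(0, 0), pair(0, b))), 0), g(pair(0, 0), pair(pair(0, 0), pair(0, b))))))  →  pair(0, g(pair(0, 0), pair(pair(g(pair(0, 0), pair(pair(0, 0), pair(0, b))), 0), g(pair(0, 0), pair(pair(0, 0), pair(0, b))))))   [R4 at 2.1.2]
3. pair(0, g(pair(0, 0), pair(pair(g(pair(0, 0), pair(pair(0, 0), pair(0, b))), 0), g(pair(0, 0), pair(pair(0, 0), pair(0, b))))))  →  pair(0, g(pair(0, 0), pair(pair(0, 0), g(pair(0, 0), pair(pair(0, 0), pair(0, b))))))   [R4 at 2.2.1.1]
4. pair(0, g(pair(0, 0), pair(pair(0, 0), g(pair(0, 0), pair(pair(0, 0), pair(0, b))))))  →  pair(0, 0)   [R4 at 2]

Reduce t₂ = pair(b, g(pair(0, 0), pair(pair(0, g(pair(0, 0), pair(pair(0, 0), 0))), b))):
1. pair(b, g(pair(0, 0), pair(pair(0, g(pair(0, 0), pair(pair(0, 0), 0))), b)))  →  pair(b, g(pair(0, 0), pair(pair(0, 0), b)))   [R4 at 2.2.1.2]
2. pair(b, g(pair(0, 0), pair(pair(0, 0), b)))  →  pair(b, 0)   [R4 at 2]

no — NF(t₁) = pair(0, 0), NF(t₂) = pair(b, 0)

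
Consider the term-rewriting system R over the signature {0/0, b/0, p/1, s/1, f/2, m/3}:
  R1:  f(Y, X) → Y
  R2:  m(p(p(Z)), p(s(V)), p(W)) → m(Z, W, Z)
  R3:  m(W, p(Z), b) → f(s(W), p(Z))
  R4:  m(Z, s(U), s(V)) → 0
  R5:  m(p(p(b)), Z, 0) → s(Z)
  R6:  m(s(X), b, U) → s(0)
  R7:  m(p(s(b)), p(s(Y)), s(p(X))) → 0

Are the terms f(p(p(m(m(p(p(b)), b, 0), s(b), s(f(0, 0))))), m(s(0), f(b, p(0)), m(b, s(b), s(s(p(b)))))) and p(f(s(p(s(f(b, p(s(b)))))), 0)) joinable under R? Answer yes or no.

Reduce t₁ = f(p(p(m(m(p(p(b)), b, 0), s(b), s(f(0, 0))))), m(s(0), f(b, p(0)), m(b, s(b), s(s(p(b)))))):
1. f(p(p(m(m(p(p(b)), b, 0), s(b), s(f(0, 0))))), m(s(0), f(b, p(0)), m(b, s(b), s(s(p(b))))))  →  p(p(m(m(p(p(b)), b, 0), s(b), s(f(0, 0)))))   [R1 at ε]
2. p(p(m(m(p(p(b)), b, 0), s(b), s(f(0, 0)))))  →  p(p(0))   [R4 at 1.1]

Reduce t₂ = p(f(s(p(s(f(b, p(s(b)))))), 0)):
1. p(f(s(p(s(f(b, p(s(b)))))), 0))  →  p(s(p(s(f(b, p(s(b)))))))   [R1 at 1]
2. p(s(p(s(f(b, p(s(b)))))))  →  p(s(p(s(b))))   [R1 at 1.1.1.1]

no — NF(t₁) = p(p(0)), NF(t₂) = p(s(p(s(b))))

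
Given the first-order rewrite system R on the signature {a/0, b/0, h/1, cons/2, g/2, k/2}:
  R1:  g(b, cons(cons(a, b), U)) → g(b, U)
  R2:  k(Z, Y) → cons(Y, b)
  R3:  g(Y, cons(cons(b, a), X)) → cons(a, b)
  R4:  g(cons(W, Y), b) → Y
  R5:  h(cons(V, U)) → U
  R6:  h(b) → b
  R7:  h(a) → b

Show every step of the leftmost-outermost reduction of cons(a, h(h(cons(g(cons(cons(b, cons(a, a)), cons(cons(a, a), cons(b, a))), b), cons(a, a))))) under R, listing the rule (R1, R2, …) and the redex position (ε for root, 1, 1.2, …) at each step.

cons(a, a)

1. cons(a, h(h(cons(g(cons(cons(b, cons(a, a)), cons(cons(a, a), cons(b, a))), b), cons(a, a)))))  →  cons(a, h(cons(a, a)))   [R5 at 2.1]
2. cons(a, h(cons(a, a)))  →  cons(a, a)   [R5 at 2]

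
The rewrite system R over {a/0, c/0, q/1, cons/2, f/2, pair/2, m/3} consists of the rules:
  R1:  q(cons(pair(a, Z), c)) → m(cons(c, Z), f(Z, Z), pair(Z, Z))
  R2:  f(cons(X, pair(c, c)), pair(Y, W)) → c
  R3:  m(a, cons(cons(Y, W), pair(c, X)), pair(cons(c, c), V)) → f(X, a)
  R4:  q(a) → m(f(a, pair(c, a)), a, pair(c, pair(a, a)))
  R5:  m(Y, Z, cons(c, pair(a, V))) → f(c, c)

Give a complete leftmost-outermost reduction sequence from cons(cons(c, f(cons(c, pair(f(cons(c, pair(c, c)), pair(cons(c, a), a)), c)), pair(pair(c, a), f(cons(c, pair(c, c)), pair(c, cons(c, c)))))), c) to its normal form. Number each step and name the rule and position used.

1. cons(cons(c, f(cons(c, pair(f(cons(c, pair(c, c)), pair(cons(c, a), a)), c)), pair(pair(c, a), f(cons(c, pair(c, c)), pair(c, cons(c, c)))))), c)  →  cons(cons(c, f(cons(c, pair(c, c)), pair(pair(c, a), f(cons(c, pair(c, c)), pair(c, cons(c, c)))))), c)   [R2 at 1.2.1.2.1]
2. cons(cons(c, f(cons(c, pair(c, c)), pair(pair(c, a), f(cons(c, pair(c, c)), pair(c, cons(c, c)))))), c)  →  cons(cons(c, c), c)   [R2 at 1.2]

cons(cons(c, c), c)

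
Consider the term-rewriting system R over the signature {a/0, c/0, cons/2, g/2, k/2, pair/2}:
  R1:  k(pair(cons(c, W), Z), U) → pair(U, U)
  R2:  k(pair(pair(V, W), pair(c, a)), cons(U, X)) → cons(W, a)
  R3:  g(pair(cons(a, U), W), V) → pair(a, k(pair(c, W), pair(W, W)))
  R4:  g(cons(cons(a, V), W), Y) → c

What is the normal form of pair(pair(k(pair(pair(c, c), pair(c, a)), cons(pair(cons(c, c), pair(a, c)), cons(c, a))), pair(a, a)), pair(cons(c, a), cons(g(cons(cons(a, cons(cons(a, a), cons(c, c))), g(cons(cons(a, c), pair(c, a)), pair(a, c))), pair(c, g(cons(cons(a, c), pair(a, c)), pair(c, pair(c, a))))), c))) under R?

pair(pair(cons(c, a), pair(a, a)), pair(cons(c, a), cons(c, c)))

1. pair(pair(k(pair(pair(c, c), pair(c, a)), cons(pair(cons(c, c), pair(a, c)), cons(c, a))), pair(a, a)), pair(cons(c, a), cons(g(cons(cons(a, cons(cons(a, a), cons(c, c))), g(cons(cons(a, c), pair(c, a)), pair(a, c))), pair(c, g(cons(cons(a, c), pair(a, c)), pair(c, pair(c, a))))), c)))  →  pair(pair(cons(c, a), pair(a, a)), pair(cons(c, a), cons(g(cons(cons(a, cons(cons(a, a), cons(c, c))), g(cons(cons(a, c), pair(c, a)), pair(a, c))), pair(c, g(cons(cons(a, c), pair(a, c)), pair(c, pair(c, a))))), c)))   [R2 at 1.1]
2. pair(pair(cons(c, a), pair(a, a)), pair(cons(c, a), cons(g(cons(cons(a, cons(cons(a, a), cons(c, c))), g(cons(cons(a, c), pair(c, a)), pair(a, c))), pair(c, g(cons(cons(a, c), pair(a, c)), pair(c, pair(c, a))))), c)))  →  pair(pair(cons(c, a), pair(a, a)), pair(cons(c, a), cons(c, c)))   [R4 at 2.2.1]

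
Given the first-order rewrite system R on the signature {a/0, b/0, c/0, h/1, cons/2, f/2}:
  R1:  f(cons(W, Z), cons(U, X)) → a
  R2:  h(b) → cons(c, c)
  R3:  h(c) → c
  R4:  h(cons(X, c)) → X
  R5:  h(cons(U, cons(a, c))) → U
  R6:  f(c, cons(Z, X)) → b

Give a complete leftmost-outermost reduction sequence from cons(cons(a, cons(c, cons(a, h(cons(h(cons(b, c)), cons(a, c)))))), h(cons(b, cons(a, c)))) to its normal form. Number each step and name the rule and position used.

1. cons(cons(a, cons(c, cons(a, h(cons(h(cons(b, c)), cons(a, c)))))), h(cons(b, cons(a, c))))  →  cons(cons(a, cons(c, cons(a, h(cons(b, c))))), h(cons(b, cons(a, c))))   [R5 at 1.2.2.2]
2. cons(cons(a, cons(c, cons(a, h(cons(b, c))))), h(cons(b, cons(a, c))))  →  cons(cons(a, cons(c, cons(a, b))), h(cons(b, cons(a, c))))   [R4 at 1.2.2.2]
3. cons(cons(a, cons(c, cons(a, b))), h(cons(b, cons(a, c))))  →  cons(cons(a, cons(c, cons(a, b))), b)   [R5 at 2]

cons(cons(a, cons(c, cons(a, b))), b)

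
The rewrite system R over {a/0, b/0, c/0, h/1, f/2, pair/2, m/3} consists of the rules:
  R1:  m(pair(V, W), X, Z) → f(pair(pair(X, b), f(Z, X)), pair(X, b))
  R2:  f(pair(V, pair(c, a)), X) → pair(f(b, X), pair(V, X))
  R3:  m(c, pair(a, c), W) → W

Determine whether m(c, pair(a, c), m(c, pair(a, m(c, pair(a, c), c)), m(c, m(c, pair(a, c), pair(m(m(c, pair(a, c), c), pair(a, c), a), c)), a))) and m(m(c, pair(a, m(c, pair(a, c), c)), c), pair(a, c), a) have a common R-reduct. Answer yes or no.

Reduce t₁ = m(c, pair(a, c), m(c, pair(a, m(c, pair(a, c), c)), m(c, m(c, pair(a, c), pair(m(m(c, pair(a, c), c), pair(a, c), a), c)), a))):
1. m(c, pair(a, c), m(c, pair(a, m(c, pair(a, c), c)), m(c, m(c, pair(a, c), pair(m(m(c, pair(a, c), c), pair(a, c), a), c)), a)))  →  m(c, pair(a, m(c, pair(a, c), c)), m(c, m(c, pair(a, c), pair(m(m(c, pair(a, c), c), pair(a, c), a), c)), a))   [R3 at ε]
2. m(c, pair(a, m(c, pair(a, c), c)), m(c, m(c, pair(a, c), pair(m(m(c, pair(a, c), c), pair(a, c), a), c)), a))  →  m(c, pair(a, c), m(c, m(c, pair(a, c), pair(m(m(c, pair(a, c), c), pair(a, c), a), c)), a))   [R3 at 2.2]
3. m(c, pair(a, c), m(c, m(c, pair(a, c), pair(m(m(c, pair(a, c), c), pair(a, c), a), c)), a))  →  m(c, m(c, pair(a, c), pair(m(m(c, pair(a, c), c), pair(a, c), a), c)), a)   [R3 at ε]
4. m(c, m(c, pair(a, c), pair(m(m(c, pair(a, c), c), pair(a, c), a), c)), a)  →  m(c, pair(m(m(c, pair(a, c), c), pair(a, c), a), c), a)   [R3 at 2]
5. m(c, pair(m(m(c, pair(a, c), c), pair(a, c), a), c), a)  →  m(c, pair(m(c, pair(a, c), a), c), a)   [R3 at 2.1.1]
6. m(c, pair(m(c, pair(a, c), a), c), a)  →  m(c, pair(a, c), a)   [R3 at 2.1]
7. m(c, pair(a, c), a)  →  a   [R3 at ε]

Reduce t₂ = m(m(c, pair(a, m(c, pair(a, c), c)), c), pair(a, c), a):
1. m(m(c, pair(a, m(c, pair(a, c), c)), c), pair(a, c), a)  →  m(m(c, pair(a, c), c), pair(a, c), a)   [R3 at 1.2.2]
2. m(m(c, pair(a, c), c), pair(a, c), a)  →  m(c, pair(a, c), a)   [R3 at 1]
3. m(c, pair(a, c), a)  →  a   [R3 at ε]

yes — NF(t₁) = a, NF(t₂) = a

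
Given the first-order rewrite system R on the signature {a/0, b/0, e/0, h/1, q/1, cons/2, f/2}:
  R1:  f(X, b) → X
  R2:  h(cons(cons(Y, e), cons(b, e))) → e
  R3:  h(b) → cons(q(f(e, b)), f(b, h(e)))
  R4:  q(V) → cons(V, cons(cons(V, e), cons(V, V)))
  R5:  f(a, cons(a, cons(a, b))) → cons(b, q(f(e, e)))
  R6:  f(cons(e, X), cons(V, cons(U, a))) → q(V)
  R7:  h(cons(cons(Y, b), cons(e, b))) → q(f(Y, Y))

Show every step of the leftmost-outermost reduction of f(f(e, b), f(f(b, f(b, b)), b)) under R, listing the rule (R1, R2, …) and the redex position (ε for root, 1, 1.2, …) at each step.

e

1. f(f(e, b), f(f(b, f(b, b)), b))  →  f(e, f(f(b, f(b, b)), b))   [R1 at 1]
2. f(e, f(f(b, f(b, b)), b))  →  f(e, f(b, f(b, b)))   [R1 at 2]
3. f(e, f(b, f(b, b)))  →  f(e, f(b, b))   [R1 at 2.2]
4. f(e, f(b, b))  →  f(e, b)   [R1 at 2]
5. f(e, b)  →  e   [R1 at ε]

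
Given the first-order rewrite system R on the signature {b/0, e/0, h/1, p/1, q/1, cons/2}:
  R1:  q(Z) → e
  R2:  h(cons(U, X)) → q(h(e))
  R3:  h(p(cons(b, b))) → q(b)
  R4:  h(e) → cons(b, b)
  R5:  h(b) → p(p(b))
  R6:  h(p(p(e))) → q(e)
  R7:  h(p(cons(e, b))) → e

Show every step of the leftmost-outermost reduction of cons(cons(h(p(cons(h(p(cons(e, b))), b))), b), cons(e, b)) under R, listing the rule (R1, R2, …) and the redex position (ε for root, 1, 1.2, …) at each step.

cons(cons(e, b), cons(e, b))

1. cons(cons(h(p(cons(h(p(cons(e, b))), b))), b), cons(e, b))  →  cons(cons(h(p(cons(e, b))), b), cons(e, b))   [R7 at 1.1.1.1.1]
2. cons(cons(h(p(cons(e, b))), b), cons(e, b))  →  cons(cons(e, b), cons(e, b))   [R7 at 1.1]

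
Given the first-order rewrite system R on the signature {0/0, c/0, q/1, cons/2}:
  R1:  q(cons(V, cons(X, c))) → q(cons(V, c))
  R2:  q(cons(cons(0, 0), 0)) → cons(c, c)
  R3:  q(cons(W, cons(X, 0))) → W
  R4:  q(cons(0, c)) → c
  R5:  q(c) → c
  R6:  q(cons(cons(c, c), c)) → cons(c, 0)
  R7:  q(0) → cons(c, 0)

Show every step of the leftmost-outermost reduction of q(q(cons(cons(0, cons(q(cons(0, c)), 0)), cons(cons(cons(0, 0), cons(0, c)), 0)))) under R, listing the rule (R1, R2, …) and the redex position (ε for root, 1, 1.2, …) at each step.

0

1. q(q(cons(cons(0, cons(q(cons(0, c)), 0)), cons(cons(cons(0, 0), cons(0, c)), 0))))  →  q(cons(0, cons(q(cons(0, c)), 0)))   [R3 at 1]
2. q(cons(0, cons(q(cons(0, c)), 0)))  →  0   [R3 at ε]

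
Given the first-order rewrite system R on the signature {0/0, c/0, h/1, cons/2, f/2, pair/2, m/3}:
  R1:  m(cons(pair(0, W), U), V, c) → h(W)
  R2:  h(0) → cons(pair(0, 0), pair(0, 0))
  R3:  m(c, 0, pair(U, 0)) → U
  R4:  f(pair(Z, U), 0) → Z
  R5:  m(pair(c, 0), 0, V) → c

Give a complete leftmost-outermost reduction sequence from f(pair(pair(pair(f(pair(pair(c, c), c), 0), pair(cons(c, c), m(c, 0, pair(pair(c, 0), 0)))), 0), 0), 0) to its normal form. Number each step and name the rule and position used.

1. f(pair(pair(pair(f(pair(pair(c, c), c), 0), pair(cons(c, c), m(c, 0, pair(pair(c, 0), 0)))), 0), 0), 0)  →  pair(pair(f(pair(pair(c, c), c), 0), pair(cons(c, c), m(c, 0, pair(pair(c, 0), 0)))), 0)   [R4 at ε]
2. pair(pair(f(pair(pair(c, c), c), 0), pair(cons(c, c), m(c, 0, pair(pair(c, 0), 0)))), 0)  →  pair(pair(pair(c, c), pair(cons(c, c), m(c, 0, pair(pair(c, 0), 0)))), 0)   [R4 at 1.1]
3. pair(pair(pair(c, c), pair(cons(c, c), m(c, 0, pair(pair(c, 0), 0)))), 0)  →  pair(pair(pair(c, c), pair(cons(c, c), pair(c, 0))), 0)   [R3 at 1.2.2]

pair(pair(pair(c, c), pair(cons(c, c), pair(c, 0))), 0)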